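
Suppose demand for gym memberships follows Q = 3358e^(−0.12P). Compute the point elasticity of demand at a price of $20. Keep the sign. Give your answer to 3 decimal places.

At P = 20, Q = 304.631.
dQ/dP = −0.12·3358e^(−0.12P) = −0.12Q = -36.556.
ε = (dQ/dP)(P/Q) = (-36.556)(20/304.631).
|ε| > 1, so demand is elastic at this price.

-2.400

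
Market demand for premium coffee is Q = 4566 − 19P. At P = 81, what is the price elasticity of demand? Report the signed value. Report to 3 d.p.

-0.508

At P = 81, Q = 3027.
dQ/dP = −19.
ε = (dQ/dP)(P/Q) = (-19)(81/3027).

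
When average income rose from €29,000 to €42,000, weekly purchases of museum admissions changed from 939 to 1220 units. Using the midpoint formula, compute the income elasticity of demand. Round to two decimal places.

ΔQ = 281, ΔI = 13000. Midpoints: Ī = 35,500, Q̄ = 1079.5.
ε_I = (ΔQ/ΔI)(Ī/Q̄) = (281/13000)(35500/1079.5).
ε_I > 0, so the good is normal.

0.71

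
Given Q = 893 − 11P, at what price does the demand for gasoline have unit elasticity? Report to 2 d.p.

For linear demand Q = a − bP, ε = −bP/(a − bP). |ε| = 1 when bP = a − bP, i.e. P = a/(2b).
P = 893/(2·11) = 893/22 = 40.5909.

40.59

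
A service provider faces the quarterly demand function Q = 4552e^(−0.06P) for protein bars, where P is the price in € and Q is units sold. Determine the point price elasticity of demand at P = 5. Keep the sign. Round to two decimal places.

At P = 5, Q = 3372.205.
dQ/dP = −0.06·4552e^(−0.06P) = −0.06Q = -202.332.
ε = (dQ/dP)(P/Q) = (-202.332)(5/3372.205).

-0.30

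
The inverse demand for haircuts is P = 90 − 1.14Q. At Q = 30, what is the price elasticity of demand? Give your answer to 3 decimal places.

At Q = 30, P = 90 − 1.14(30) = 55.80.
dP/dQ = −1.14, so dQ/dP = 1/(−1.14) = -0.877.
ε = (dQ/dP)(P/Q) = (-0.877)(55.80/30).

-1.632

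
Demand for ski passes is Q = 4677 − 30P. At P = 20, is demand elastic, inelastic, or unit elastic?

Q = 4077, dQ/dP = -30.
ε = (dQ/dP)(P/Q) ≈ -0.147.
|ε| = 0.15 < 1.

inelastic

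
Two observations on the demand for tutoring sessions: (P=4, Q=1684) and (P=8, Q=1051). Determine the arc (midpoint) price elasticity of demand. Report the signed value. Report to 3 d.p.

-0.694

ΔQ = 1051 − 1684 = -633; ΔP = 8 − 4 = 4.
Midpoints: P̄ = 6.00, Q̄ = 1367.5.
ε = (ΔQ/ΔP)(P̄/Q̄) = (-633/4)(6.00/1367.5).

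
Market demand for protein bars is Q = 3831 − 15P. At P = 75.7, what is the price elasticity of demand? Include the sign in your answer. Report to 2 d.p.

-0.42

At P = 75.7, Q = 2695.500.
dQ/dP = −15.
ε = (dQ/dP)(P/Q) = (-15)(75.7/2695.500).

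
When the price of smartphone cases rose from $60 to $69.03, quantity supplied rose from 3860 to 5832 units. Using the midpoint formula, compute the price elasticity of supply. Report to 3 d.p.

2.907

ΔQ = 5832 − 3860 = 1972; ΔP = 69.03 − 60 = 9.03.
Midpoints: P̄ = 64.52, Q̄ = 4846.0.
ε_s = (ΔQ/ΔP)(P̄/Q̄) = (1972/9.03)(64.52/4846.0).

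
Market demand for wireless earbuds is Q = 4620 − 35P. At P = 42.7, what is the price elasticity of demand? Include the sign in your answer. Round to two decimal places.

-0.48

At P = 42.7, Q = 3125.500.
dQ/dP = −35.
ε = (dQ/dP)(P/Q) = (-35)(42.7/3125.500).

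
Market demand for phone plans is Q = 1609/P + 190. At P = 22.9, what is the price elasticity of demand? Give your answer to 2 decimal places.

At P = 22.9, Q = 260.262.
dQ/dP = −1609/P² = -3.068.
ε = (dQ/dP)(P/Q) = (-3.068)(22.9/260.262).

-0.27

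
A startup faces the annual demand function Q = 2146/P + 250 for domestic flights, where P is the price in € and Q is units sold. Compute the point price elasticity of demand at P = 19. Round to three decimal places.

At P = 19, Q = 362.947.
dQ/dP = −2146/P² = -5.945.
ε = (dQ/dP)(P/Q) = (-5.945)(19/362.947).

-0.311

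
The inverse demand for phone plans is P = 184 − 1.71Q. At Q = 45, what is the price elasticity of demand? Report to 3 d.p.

-1.391

At Q = 45, P = 184 − 1.71(45) = 107.05.
dP/dQ = −1.71, so dQ/dP = 1/(−1.71) = -0.585.
ε = (dQ/dP)(P/Q) = (-0.585)(107.05/45).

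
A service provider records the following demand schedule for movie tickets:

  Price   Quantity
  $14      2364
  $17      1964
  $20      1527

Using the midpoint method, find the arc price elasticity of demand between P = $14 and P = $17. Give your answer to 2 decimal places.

At P = 14, Q = 2364; at P = 17, Q = 1964.
ΔQ = -400, ΔP = 3. Midpoints: P̄ = 15.50, Q̄ = 2164.0.
ε = (ΔQ/ΔP)(P̄/Q̄) = (-400/3)(15.50/2164.0).

-0.96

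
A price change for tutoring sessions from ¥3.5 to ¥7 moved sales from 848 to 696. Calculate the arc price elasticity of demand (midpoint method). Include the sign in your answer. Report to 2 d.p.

-0.30

ΔQ = 696 − 848 = -152; ΔP = 7 − 3.5 = 3.5.
Midpoints: P̄ = 5.25, Q̄ = 772.0.
ε = (ΔQ/ΔP)(P̄/Q̄) = (-152/3.5)(5.25/772.0).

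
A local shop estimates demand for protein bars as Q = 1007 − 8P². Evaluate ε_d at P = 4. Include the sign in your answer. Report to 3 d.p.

At P = 4, Q = 879.
dQ/dP = −16P = -64.
ε = (dQ/dP)(P/Q) = (-64)(4/879).
|ε| < 1, so demand is inelastic at this price.

-0.291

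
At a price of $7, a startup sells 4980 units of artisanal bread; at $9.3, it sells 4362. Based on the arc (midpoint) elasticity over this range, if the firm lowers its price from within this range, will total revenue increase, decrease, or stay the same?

Arc ε = (-618/2.3)(8.15/4671.0) ≈ -0.469.
|ε| = 0.47 < 1, so demand is inelastic. A price cut therefore reduces total revenue.

decrease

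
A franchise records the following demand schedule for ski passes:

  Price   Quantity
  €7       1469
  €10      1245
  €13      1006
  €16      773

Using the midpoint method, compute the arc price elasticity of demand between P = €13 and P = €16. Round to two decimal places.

-1.27

At P = 13, Q = 1006; at P = 16, Q = 773.
ΔQ = -233, ΔP = 3. Midpoints: P̄ = 14.50, Q̄ = 889.5.
ε = (ΔQ/ΔP)(P̄/Q̄) = (-233/3)(14.50/889.5).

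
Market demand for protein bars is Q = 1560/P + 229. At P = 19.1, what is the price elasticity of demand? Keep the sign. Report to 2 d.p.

At P = 19.1, Q = 310.675.
dQ/dP = −1560/P² = -4.276.
ε = (dQ/dP)(P/Q) = (-4.276)(19.1/310.675).

-0.26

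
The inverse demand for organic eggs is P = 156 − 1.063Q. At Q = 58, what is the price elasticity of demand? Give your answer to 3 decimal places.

-1.530

At Q = 58, P = 156 − 1.063(58) = 94.35.
dP/dQ = −1.063, so dQ/dP = 1/(−1.063) = -0.941.
ε = (dQ/dP)(P/Q) = (-0.941)(94.35/58).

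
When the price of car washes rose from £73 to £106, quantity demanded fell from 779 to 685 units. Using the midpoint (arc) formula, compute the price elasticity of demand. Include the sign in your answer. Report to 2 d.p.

ΔQ = 685 − 779 = -94; ΔP = 106 − 73 = 33.
Midpoints: P̄ = 89.50, Q̄ = 732.0.
ε = (ΔQ/ΔP)(P̄/Q̄) = (-94/33)(89.50/732.0).

-0.35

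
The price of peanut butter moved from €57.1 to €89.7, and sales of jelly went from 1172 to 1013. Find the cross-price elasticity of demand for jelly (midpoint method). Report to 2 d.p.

-0.33

ΔQ_x = 1013 − 1172 = -159; ΔP_y = 89.7 − 57.1 = 32.6.
Midpoints: P̄_y = 73.40, Q̄_x = 1092.5.
ε_xy = (ΔQ_x/ΔP_y)(P̄_y/Q̄_x) = (-159/32.6)(73.40/1092.5).
ε_xy < 0, so the goods are complements.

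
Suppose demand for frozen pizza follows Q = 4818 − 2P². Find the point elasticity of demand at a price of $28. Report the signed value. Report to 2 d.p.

At P = 28, Q = 3250.
dQ/dP = −4P = -112.
ε = (dQ/dP)(P/Q) = (-112)(28/3250).

-0.96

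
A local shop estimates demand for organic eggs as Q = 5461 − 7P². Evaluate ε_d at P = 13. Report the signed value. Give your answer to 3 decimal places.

At P = 13, Q = 4278.
dQ/dP = −14P = -182.
ε = (dQ/dP)(P/Q) = (-182)(13/4278).

-0.553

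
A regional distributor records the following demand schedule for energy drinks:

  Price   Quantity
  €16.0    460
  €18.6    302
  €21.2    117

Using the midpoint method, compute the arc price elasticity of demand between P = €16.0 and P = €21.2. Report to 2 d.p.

At P = 16.0, Q = 460; at P = 21.2, Q = 117.
ΔQ = -343, ΔP = 5.2. Midpoints: P̄ = 18.60, Q̄ = 288.5.
ε = (ΔQ/ΔP)(P̄/Q̄) = (-343/5.2)(18.60/288.5).

-4.25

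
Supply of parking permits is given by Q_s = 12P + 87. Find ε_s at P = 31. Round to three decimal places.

0.810

At P = 31, Q_s = 459.
dQ_s/dP = 12.
ε_s = (dQ_s/dP)(P/Q_s) = (12)(31/459).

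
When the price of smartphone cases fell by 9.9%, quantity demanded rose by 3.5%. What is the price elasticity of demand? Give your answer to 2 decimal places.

-0.35

ε = %ΔQ / %ΔP = (3.5)/(-9.9) = -0.354.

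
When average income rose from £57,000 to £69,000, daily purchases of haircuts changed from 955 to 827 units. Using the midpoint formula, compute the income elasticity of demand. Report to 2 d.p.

-0.75

ΔQ = -128, ΔI = 12000. Midpoints: Ī = 63,000, Q̄ = 891.0.
ε_I = (ΔQ/ΔI)(Ī/Q̄) = (-128/12000)(63000/891.0).
ε_I < 0, so the good is inferior.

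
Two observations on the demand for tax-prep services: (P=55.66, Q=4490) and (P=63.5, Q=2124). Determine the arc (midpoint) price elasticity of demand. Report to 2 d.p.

-5.44

ΔQ = 2124 − 4490 = -2366; ΔP = 63.5 − 55.66 = 7.84.
Midpoints: P̄ = 59.58, Q̄ = 3307.0.
ε = (ΔQ/ΔP)(P̄/Q̄) = (-2366/7.84)(59.58/3307.0).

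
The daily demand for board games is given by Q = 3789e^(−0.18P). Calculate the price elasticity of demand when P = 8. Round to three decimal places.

At P = 8, Q = 897.719.
dQ/dP = −0.18·3789e^(−0.18P) = −0.18Q = -161.589.
ε = (dQ/dP)(P/Q) = (-161.589)(8/897.719).
|ε| > 1, so demand is elastic at this price.

-1.440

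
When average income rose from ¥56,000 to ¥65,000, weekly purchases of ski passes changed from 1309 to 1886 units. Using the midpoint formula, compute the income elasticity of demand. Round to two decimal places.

2.43

ΔQ = 577, ΔI = 9000. Midpoints: Ī = 60,500, Q̄ = 1597.5.
ε_I = (ΔQ/ΔI)(Ī/Q̄) = (577/9000)(60500/1597.5).
ε_I > 0, so the good is normal.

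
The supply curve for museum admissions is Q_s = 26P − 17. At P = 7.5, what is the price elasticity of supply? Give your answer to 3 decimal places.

At P = 7.5, Q_s = 178.
dQ_s/dP = 26.
ε_s = (dQ_s/dP)(P/Q_s) = (26)(7.5/178).

1.096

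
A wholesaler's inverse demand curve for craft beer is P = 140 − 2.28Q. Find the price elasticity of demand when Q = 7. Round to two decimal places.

At Q = 7, P = 140 − 2.28(7) = 124.04.
dP/dQ = −2.28, so dQ/dP = 1/(−2.28) = -0.439.
ε = (dQ/dP)(P/Q) = (-0.439)(124.04/7).

-7.77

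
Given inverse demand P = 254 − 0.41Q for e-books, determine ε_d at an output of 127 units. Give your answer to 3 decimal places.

At Q = 127, P = 254 − 0.41(127) = 201.93.
dP/dQ = −0.41, so dQ/dP = 1/(−0.41) = -2.439.
ε = (dQ/dP)(P/Q) = (-2.439)(201.93/127).

-3.878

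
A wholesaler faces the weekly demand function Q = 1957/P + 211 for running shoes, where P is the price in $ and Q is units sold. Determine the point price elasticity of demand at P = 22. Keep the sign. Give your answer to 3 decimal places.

At P = 22, Q = 299.955.
dQ/dP = −1957/P² = -4.043.
ε = (dQ/dP)(P/Q) = (-4.043)(22/299.955).

-0.297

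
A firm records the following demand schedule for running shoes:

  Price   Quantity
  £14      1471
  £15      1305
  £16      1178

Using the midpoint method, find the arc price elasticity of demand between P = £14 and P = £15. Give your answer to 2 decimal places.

At P = 14, Q = 1471; at P = 15, Q = 1305.
ΔQ = -166, ΔP = 1. Midpoints: P̄ = 14.50, Q̄ = 1388.0.
ε = (ΔQ/ΔP)(P̄/Q̄) = (-166/1)(14.50/1388.0).

-1.73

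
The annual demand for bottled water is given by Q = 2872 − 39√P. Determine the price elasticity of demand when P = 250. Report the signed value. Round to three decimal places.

At P = 250, Q = 2255.356.
dQ/dP = −39/(2√P) = -1.233.
ε = (dQ/dP)(P/Q) = (-1.233)(250/2255.356).

-0.137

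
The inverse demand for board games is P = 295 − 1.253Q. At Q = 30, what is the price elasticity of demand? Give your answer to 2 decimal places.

-6.85

At Q = 30, P = 295 − 1.253(30) = 257.41.
dP/dQ = −1.253, so dQ/dP = 1/(−1.253) = -0.798.
ε = (dQ/dP)(P/Q) = (-0.798)(257.41/30).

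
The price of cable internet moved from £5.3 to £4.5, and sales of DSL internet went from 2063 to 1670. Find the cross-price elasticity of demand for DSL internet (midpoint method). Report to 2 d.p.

1.29

ΔQ_x = 1670 − 2063 = -393; ΔP_y = 4.5 − 5.3 = -0.8.
Midpoints: P̄_y = 4.90, Q̄_x = 1866.5.
ε_xy = (ΔQ_x/ΔP_y)(P̄_y/Q̄_x) = (-393/-0.8)(4.90/1866.5).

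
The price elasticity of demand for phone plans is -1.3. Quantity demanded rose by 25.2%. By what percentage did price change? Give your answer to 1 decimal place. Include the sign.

%ΔP ≈ %ΔQ / ε = (25.2%)/(-1.3) = -19.38%.

-19.4%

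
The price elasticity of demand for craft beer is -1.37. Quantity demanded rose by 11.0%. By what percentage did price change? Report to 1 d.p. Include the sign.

-8.0%

%ΔP ≈ %ΔQ / ε = (11.0%)/(-1.37) = -8.03%.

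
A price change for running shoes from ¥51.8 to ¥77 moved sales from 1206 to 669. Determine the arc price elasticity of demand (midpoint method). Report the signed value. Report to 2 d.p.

-1.46

ΔQ = 669 − 1206 = -537; ΔP = 77 − 51.8 = 25.2.
Midpoints: P̄ = 64.40, Q̄ = 937.5.
ε = (ΔQ/ΔP)(P̄/Q̄) = (-537/25.2)(64.40/937.5).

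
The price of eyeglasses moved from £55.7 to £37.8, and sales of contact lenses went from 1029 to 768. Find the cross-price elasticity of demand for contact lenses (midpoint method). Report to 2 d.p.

ΔQ_x = 768 − 1029 = -261; ΔP_y = 37.8 − 55.7 = -17.9.
Midpoints: P̄_y = 46.75, Q̄_x = 898.5.
ε_xy = (ΔQ_x/ΔP_y)(P̄_y/Q̄_x) = (-261/-17.9)(46.75/898.5).

0.76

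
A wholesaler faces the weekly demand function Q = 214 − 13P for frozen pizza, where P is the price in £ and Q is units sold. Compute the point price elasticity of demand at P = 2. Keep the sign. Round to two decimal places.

-0.14

At P = 2, Q = 188.
dQ/dP = −13.
ε = (dQ/dP)(P/Q) = (-13)(2/188).
|ε| < 1, so demand is inelastic at this price.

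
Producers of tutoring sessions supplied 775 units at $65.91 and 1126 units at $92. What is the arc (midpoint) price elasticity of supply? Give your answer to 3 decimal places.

ΔQ = 1126 − 775 = 351; ΔP = 92 − 65.91 = 26.09.
Midpoints: P̄ = 78.95, Q̄ = 950.5.
ε_s = (ΔQ/ΔP)(P̄/Q̄) = (351/26.09)(78.95/950.5).

1.118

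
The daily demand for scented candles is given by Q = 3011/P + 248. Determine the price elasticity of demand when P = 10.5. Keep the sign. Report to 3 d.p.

-0.536

At P = 10.5, Q = 534.762.
dQ/dP = −3011/P² = -27.311.
ε = (dQ/dP)(P/Q) = (-27.311)(10.5/534.762).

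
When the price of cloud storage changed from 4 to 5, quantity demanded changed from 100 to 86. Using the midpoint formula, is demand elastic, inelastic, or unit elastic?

inelastic

Arc ε ≈ -0.677.
|ε| = 0.68 < 1.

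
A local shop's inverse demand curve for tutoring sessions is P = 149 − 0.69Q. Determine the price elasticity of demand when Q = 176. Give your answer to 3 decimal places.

At Q = 176, P = 149 − 0.69(176) = 27.56.
dP/dQ = −0.69, so dQ/dP = 1/(−0.69) = -1.449.
ε = (dQ/dP)(P/Q) = (-1.449)(27.56/176).

-0.227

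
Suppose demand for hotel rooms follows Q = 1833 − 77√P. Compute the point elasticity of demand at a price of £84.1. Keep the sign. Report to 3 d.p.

-0.313

At P = 84.1, Q = 1126.863.
dQ/dP = −77/(2√P) = -4.198.
ε = (dQ/dP)(P/Q) = (-4.198)(84.1/1126.863).
|ε| < 1, so demand is inelastic at this price.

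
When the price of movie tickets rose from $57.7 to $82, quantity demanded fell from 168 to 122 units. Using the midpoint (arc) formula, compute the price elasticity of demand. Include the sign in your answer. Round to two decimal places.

-0.91

ΔQ = 122 − 168 = -46; ΔP = 82 − 57.7 = 24.3.
Midpoints: P̄ = 69.85, Q̄ = 145.0.
ε = (ΔQ/ΔP)(P̄/Q̄) = (-46/24.3)(69.85/145.0).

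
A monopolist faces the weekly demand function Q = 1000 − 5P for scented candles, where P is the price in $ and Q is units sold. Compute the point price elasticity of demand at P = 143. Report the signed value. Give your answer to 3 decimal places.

-2.509

At P = 143, Q = 285.
dQ/dP = −5.
ε = (dQ/dP)(P/Q) = (-5)(143/285).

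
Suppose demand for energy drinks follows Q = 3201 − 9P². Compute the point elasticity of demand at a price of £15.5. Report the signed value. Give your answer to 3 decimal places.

-4.163

At P = 15.5, Q = 1038.750.
dQ/dP = −18P = -279.
ε = (dQ/dP)(P/Q) = (-279)(15.5/1038.750).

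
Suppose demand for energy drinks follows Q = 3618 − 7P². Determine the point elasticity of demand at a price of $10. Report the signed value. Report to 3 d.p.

At P = 10, Q = 2918.
dQ/dP = −14P = -140.
ε = (dQ/dP)(P/Q) = (-140)(10/2918).

-0.480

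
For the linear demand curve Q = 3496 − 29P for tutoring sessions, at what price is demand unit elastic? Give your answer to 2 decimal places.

60.28

For linear demand Q = a − bP, ε = −bP/(a − bP). |ε| = 1 when bP = a − bP, i.e. P = a/(2b).
P = 3496/(2·29) = 3496/58 = 60.2759.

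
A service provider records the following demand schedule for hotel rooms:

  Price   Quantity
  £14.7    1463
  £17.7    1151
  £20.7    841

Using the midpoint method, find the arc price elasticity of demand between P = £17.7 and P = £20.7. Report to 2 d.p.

-1.99

At P = 17.7, Q = 1151; at P = 20.7, Q = 841.
ΔQ = -310, ΔP = 3.0. Midpoints: P̄ = 19.20, Q̄ = 996.0.
ε = (ΔQ/ΔP)(P̄/Q̄) = (-310/3.0)(19.20/996.0).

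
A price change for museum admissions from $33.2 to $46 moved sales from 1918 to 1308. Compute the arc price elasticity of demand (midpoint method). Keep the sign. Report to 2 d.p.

ΔQ = 1308 − 1918 = -610; ΔP = 46 − 33.2 = 12.8.
Midpoints: P̄ = 39.60, Q̄ = 1613.0.
ε = (ΔQ/ΔP)(P̄/Q̄) = (-610/12.8)(39.60/1613.0).

-1.17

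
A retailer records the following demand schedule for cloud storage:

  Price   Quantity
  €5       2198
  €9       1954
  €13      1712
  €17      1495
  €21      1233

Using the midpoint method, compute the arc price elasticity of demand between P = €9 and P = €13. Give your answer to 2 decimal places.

-0.36

At P = 9, Q = 1954; at P = 13, Q = 1712.
ΔQ = -242, ΔP = 4. Midpoints: P̄ = 11.00, Q̄ = 1833.0.
ε = (ΔQ/ΔP)(P̄/Q̄) = (-242/4)(11.00/1833.0).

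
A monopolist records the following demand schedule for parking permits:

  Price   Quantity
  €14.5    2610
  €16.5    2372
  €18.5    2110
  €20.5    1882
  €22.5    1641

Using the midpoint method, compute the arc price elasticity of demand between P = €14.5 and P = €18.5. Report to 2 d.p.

-0.87

At P = 14.5, Q = 2610; at P = 18.5, Q = 2110.
ΔQ = -500, ΔP = 4.0. Midpoints: P̄ = 16.50, Q̄ = 2360.0.
ε = (ΔQ/ΔP)(P̄/Q̄) = (-500/4.0)(16.50/2360.0).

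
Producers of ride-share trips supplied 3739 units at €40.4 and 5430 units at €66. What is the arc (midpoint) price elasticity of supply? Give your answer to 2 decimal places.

0.77

ΔQ = 5430 − 3739 = 1691; ΔP = 66 − 40.4 = 25.6.
Midpoints: P̄ = 53.20, Q̄ = 4584.5.
ε_s = (ΔQ/ΔP)(P̄/Q̄) = (1691/25.6)(53.20/4584.5).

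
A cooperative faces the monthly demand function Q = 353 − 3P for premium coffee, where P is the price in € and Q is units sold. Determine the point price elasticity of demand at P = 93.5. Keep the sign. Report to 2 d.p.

At P = 93.5, Q = 72.500.
dQ/dP = −3.
ε = (dQ/dP)(P/Q) = (-3)(93.5/72.500).

-3.87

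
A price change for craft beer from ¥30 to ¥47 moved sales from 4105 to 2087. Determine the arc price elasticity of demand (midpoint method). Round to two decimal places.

ΔQ = 2087 − 4105 = -2018; ΔP = 47 − 30 = 17.
Midpoints: P̄ = 38.50, Q̄ = 3096.0.
ε = (ΔQ/ΔP)(P̄/Q̄) = (-2018/17)(38.50/3096.0).

-1.48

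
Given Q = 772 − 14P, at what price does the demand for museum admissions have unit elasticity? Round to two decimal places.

For linear demand Q = a − bP, ε = −bP/(a − bP). |ε| = 1 when bP = a − bP, i.e. P = a/(2b).
P = 772/(2·14) = 772/28 = 27.5714.

27.57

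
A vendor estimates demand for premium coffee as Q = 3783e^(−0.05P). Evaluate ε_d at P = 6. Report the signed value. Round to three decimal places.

-0.300

At P = 6, Q = 2802.515.
dQ/dP = −0.05·3783e^(−0.05P) = −0.05Q = -140.126.
ε = (dQ/dP)(P/Q) = (-140.126)(6/2802.515).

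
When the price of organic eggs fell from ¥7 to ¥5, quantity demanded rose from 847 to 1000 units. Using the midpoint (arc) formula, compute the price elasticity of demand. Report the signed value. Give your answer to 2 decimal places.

ΔQ = 1000 − 847 = 153; ΔP = 5 − 7 = -2.
Midpoints: P̄ = 6.00, Q̄ = 923.5.
ε = (ΔQ/ΔP)(P̄/Q̄) = (153/-2)(6.00/923.5).

-0.50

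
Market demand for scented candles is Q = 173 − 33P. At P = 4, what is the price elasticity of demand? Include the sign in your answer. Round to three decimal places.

At P = 4, Q = 41.
dQ/dP = −33.
ε = (dQ/dP)(P/Q) = (-33)(4/41).

-3.220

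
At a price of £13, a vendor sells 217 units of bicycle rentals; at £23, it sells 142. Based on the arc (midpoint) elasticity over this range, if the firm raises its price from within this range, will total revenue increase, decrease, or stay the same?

Arc ε = (-75/10)(18.00/179.5) ≈ -0.752.
|ε| = 0.75 < 1, so demand is inelastic. A price rise therefore raises total revenue.

increase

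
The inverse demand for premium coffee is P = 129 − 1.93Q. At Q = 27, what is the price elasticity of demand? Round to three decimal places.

At Q = 27, P = 129 − 1.93(27) = 76.89.
dP/dQ = −1.93, so dQ/dP = 1/(−1.93) = -0.518.
ε = (dQ/dP)(P/Q) = (-0.518)(76.89/27).

-1.476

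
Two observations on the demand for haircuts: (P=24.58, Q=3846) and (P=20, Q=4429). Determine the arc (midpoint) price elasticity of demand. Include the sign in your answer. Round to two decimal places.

ΔQ = 4429 − 3846 = 583; ΔP = 20 − 24.58 = -4.58.
Midpoints: P̄ = 22.29, Q̄ = 4137.5.
ε = (ΔQ/ΔP)(P̄/Q̄) = (583/-4.58)(22.29/4137.5).

-0.69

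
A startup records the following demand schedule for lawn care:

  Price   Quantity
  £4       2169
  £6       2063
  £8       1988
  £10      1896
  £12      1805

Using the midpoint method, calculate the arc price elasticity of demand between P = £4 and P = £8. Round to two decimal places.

At P = 4, Q = 2169; at P = 8, Q = 1988.
ΔQ = -181, ΔP = 4. Midpoints: P̄ = 6.00, Q̄ = 2078.5.
ε = (ΔQ/ΔP)(P̄/Q̄) = (-181/4)(6.00/2078.5).

-0.13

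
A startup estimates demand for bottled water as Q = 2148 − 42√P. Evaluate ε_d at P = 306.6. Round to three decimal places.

At P = 306.6, Q = 1412.580.
dQ/dP = −42/(2√P) = -1.199.
ε = (dQ/dP)(P/Q) = (-1.199)(306.6/1412.580).

-0.260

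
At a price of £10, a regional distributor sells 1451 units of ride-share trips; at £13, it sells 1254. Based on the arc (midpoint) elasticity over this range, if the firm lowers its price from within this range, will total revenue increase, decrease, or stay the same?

Arc ε = (-197/3)(11.50/1352.5) ≈ -0.558.
|ε| = 0.56 < 1, so demand is inelastic. A price cut therefore reduces total revenue.

decrease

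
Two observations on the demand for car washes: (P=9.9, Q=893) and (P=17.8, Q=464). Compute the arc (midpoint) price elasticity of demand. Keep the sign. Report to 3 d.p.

ΔQ = 464 − 893 = -429; ΔP = 17.8 − 9.9 = 7.9.
Midpoints: P̄ = 13.85, Q̄ = 678.5.
ε = (ΔQ/ΔP)(P̄/Q̄) = (-429/7.9)(13.85/678.5).

-1.108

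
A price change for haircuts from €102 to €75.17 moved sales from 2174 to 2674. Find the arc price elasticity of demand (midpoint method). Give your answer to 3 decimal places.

-0.681

ΔQ = 2674 − 2174 = 500; ΔP = 75.17 − 102 = -26.83.
Midpoints: P̄ = 88.59, Q̄ = 2424.0.
ε = (ΔQ/ΔP)(P̄/Q̄) = (500/-26.83)(88.59/2424.0).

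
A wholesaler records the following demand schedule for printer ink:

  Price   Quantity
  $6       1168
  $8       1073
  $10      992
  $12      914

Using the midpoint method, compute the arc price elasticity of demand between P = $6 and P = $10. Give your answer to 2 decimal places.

At P = 6, Q = 1168; at P = 10, Q = 992.
ΔQ = -176, ΔP = 4. Midpoints: P̄ = 8.00, Q̄ = 1080.0.
ε = (ΔQ/ΔP)(P̄/Q̄) = (-176/4)(8.00/1080.0).

-0.33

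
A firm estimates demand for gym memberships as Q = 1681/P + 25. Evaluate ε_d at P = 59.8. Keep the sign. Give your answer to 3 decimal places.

-0.529

At P = 59.8, Q = 53.110.
dQ/dP = −1681/P² = -0.470.
ε = (dQ/dP)(P/Q) = (-0.470)(59.8/53.110).
|ε| < 1, so demand is inelastic at this price.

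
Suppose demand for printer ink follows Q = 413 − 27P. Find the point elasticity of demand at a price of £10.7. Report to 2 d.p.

At P = 10.7, Q = 124.100.
dQ/dP = −27.
ε = (dQ/dP)(P/Q) = (-27)(10.7/124.100).

-2.33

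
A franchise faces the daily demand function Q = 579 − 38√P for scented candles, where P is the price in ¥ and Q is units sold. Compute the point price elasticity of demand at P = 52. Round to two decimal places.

At P = 52, Q = 304.978.
dQ/dP = −38/(2√P) = -2.635.
ε = (dQ/dP)(P/Q) = (-2.635)(52/304.978).

-0.45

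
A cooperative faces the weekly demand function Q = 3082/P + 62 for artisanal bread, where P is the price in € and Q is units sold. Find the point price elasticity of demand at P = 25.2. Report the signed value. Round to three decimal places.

-0.664

At P = 25.2, Q = 184.302.
dQ/dP = −3082/P² = -4.853.
ε = (dQ/dP)(P/Q) = (-4.853)(25.2/184.302).
|ε| < 1, so demand is inelastic at this price.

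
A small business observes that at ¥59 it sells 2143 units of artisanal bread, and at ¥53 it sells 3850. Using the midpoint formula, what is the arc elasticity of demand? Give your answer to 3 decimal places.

-5.317

ΔQ = 3850 − 2143 = 1707; ΔP = 53 − 59 = -6.
Midpoints: P̄ = 56.00, Q̄ = 2996.5.
ε = (ΔQ/ΔP)(P̄/Q̄) = (1707/-6)(56.00/2996.5).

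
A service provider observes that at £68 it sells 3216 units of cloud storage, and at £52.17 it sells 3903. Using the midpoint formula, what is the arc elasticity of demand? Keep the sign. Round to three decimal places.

ΔQ = 3903 − 3216 = 687; ΔP = 52.17 − 68 = -15.83.
Midpoints: P̄ = 60.09, Q̄ = 3559.5.
ε = (ΔQ/ΔP)(P̄/Q̄) = (687/-15.83)(60.09/3559.5).

-0.733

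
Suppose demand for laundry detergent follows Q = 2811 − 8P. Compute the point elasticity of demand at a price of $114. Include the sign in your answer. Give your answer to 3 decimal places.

At P = 114, Q = 1899.
dQ/dP = −8.
ε = (dQ/dP)(P/Q) = (-8)(114/1899).
|ε| < 1, so demand is inelastic at this price.

-0.480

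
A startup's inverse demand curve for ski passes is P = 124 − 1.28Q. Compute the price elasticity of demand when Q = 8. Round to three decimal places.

At Q = 8, P = 124 − 1.28(8) = 113.76.
dP/dQ = −1.28, so dQ/dP = 1/(−1.28) = -0.781.
ε = (dQ/dP)(P/Q) = (-0.781)(113.76/8).

-11.109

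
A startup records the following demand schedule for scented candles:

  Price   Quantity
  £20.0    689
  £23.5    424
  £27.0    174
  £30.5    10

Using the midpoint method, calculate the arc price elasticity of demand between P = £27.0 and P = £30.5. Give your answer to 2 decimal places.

At P = 27.0, Q = 174; at P = 30.5, Q = 10.
ΔQ = -164, ΔP = 3.5. Midpoints: P̄ = 28.75, Q̄ = 92.0.
ε = (ΔQ/ΔP)(P̄/Q̄) = (-164/3.5)(28.75/92.0).

-14.64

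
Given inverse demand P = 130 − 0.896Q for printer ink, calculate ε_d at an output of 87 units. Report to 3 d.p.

-0.668

At Q = 87, P = 130 − 0.896(87) = 52.05.
dP/dQ = −0.896, so dQ/dP = 1/(−0.896) = -1.116.
ε = (dQ/dP)(P/Q) = (-1.116)(52.05/87).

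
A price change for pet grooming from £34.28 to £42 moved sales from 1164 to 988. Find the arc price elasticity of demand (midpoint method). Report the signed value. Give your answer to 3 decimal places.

-0.808

ΔQ = 988 − 1164 = -176; ΔP = 42 − 34.28 = 7.72.
Midpoints: P̄ = 38.14, Q̄ = 1076.0.
ε = (ΔQ/ΔP)(P̄/Q̄) = (-176/7.72)(38.14/1076.0).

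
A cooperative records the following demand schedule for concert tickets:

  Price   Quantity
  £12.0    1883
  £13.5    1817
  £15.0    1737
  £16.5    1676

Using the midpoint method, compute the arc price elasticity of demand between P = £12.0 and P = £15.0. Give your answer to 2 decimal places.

At P = 12.0, Q = 1883; at P = 15.0, Q = 1737.
ΔQ = -146, ΔP = 3.0. Midpoints: P̄ = 13.50, Q̄ = 1810.0.
ε = (ΔQ/ΔP)(P̄/Q̄) = (-146/3.0)(13.50/1810.0).

-0.36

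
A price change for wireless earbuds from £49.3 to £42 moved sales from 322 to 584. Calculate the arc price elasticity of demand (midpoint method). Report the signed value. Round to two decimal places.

-3.62

ΔQ = 584 − 322 = 262; ΔP = 42 − 49.3 = -7.3.
Midpoints: P̄ = 45.65, Q̄ = 453.0.
ε = (ΔQ/ΔP)(P̄/Q̄) = (262/-7.3)(45.65/453.0).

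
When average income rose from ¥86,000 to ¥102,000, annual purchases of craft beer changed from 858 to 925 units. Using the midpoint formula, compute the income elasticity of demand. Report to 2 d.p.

0.44

ΔQ = 67, ΔI = 16000. Midpoints: Ī = 94,000, Q̄ = 891.5.
ε_I = (ΔQ/ΔI)(Ī/Q̄) = (67/16000)(94000/891.5).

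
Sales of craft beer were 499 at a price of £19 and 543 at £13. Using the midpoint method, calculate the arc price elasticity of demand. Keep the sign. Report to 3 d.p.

ΔQ = 543 − 499 = 44; ΔP = 13 − 19 = -6.
Midpoints: P̄ = 16.00, Q̄ = 521.0.
ε = (ΔQ/ΔP)(P̄/Q̄) = (44/-6)(16.00/521.0).

-0.225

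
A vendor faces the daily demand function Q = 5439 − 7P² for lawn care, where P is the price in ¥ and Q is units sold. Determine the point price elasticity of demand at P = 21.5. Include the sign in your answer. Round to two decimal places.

-2.94

At P = 21.5, Q = 2203.250.
dQ/dP = −14P = -301.
ε = (dQ/dP)(P/Q) = (-301)(21.5/2203.250).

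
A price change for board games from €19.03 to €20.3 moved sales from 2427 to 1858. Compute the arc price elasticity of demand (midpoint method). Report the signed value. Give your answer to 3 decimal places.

-4.112

ΔQ = 1858 − 2427 = -569; ΔP = 20.3 − 19.03 = 1.27.
Midpoints: P̄ = 19.66, Q̄ = 2142.5.
ε = (ΔQ/ΔP)(P̄/Q̄) = (-569/1.27)(19.66/2142.5).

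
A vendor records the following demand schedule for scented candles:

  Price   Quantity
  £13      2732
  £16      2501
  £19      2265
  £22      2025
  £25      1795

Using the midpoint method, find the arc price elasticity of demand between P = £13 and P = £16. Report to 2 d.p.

At P = 13, Q = 2732; at P = 16, Q = 2501.
ΔQ = -231, ΔP = 3. Midpoints: P̄ = 14.50, Q̄ = 2616.5.
ε = (ΔQ/ΔP)(P̄/Q̄) = (-231/3)(14.50/2616.5).

-0.43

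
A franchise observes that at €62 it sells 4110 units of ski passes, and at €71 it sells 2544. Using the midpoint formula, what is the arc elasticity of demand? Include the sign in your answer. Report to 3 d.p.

ΔQ = 2544 − 4110 = -1566; ΔP = 71 − 62 = 9.
Midpoints: P̄ = 66.50, Q̄ = 3327.0.
ε = (ΔQ/ΔP)(P̄/Q̄) = (-1566/9)(66.50/3327.0).

-3.478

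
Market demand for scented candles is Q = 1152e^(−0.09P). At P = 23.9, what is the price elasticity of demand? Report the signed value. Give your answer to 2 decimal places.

At P = 23.9, Q = 134.056.
dQ/dP = −0.09·1152e^(−0.09P) = −0.09Q = -12.065.
ε = (dQ/dP)(P/Q) = (-12.065)(23.9/134.056).
|ε| > 1, so demand is elastic at this price.

-2.15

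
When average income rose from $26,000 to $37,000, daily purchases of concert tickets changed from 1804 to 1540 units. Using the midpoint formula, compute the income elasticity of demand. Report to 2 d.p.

-0.45

ΔQ = -264, ΔI = 11000. Midpoints: Ī = 31,500, Q̄ = 1672.0.
ε_I = (ΔQ/ΔI)(Ī/Q̄) = (-264/11000)(31500/1672.0).
ε_I < 0, so the good is inferior.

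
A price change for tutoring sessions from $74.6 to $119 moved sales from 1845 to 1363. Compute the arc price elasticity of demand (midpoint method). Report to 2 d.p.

-0.66

ΔQ = 1363 − 1845 = -482; ΔP = 119 − 74.6 = 44.4.
Midpoints: P̄ = 96.80, Q̄ = 1604.0.
ε = (ΔQ/ΔP)(P̄/Q̄) = (-482/44.4)(96.80/1604.0).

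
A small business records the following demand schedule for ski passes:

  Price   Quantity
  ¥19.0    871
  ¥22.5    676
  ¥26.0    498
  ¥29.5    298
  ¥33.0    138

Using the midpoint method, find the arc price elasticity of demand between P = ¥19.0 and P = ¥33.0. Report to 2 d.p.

-2.70

At P = 19.0, Q = 871; at P = 33.0, Q = 138.
ΔQ = -733, ΔP = 14.0. Midpoints: P̄ = 26.00, Q̄ = 504.5.
ε = (ΔQ/ΔP)(P̄/Q̄) = (-733/14.0)(26.00/504.5).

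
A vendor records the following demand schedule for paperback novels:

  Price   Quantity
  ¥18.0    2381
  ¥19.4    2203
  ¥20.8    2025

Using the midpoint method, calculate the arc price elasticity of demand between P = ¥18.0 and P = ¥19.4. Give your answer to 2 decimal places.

At P = 18.0, Q = 2381; at P = 19.4, Q = 2203.
ΔQ = -178, ΔP = 1.4. Midpoints: P̄ = 18.70, Q̄ = 2292.0.
ε = (ΔQ/ΔP)(P̄/Q̄) = (-178/1.4)(18.70/2292.0).

-1.04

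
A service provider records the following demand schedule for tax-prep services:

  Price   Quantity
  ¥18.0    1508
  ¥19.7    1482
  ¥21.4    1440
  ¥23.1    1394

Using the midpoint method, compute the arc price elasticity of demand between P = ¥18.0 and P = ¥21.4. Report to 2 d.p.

At P = 18.0, Q = 1508; at P = 21.4, Q = 1440.
ΔQ = -68, ΔP = 3.4. Midpoints: P̄ = 19.70, Q̄ = 1474.0.
ε = (ΔQ/ΔP)(P̄/Q̄) = (-68/3.4)(19.70/1474.0).

-0.27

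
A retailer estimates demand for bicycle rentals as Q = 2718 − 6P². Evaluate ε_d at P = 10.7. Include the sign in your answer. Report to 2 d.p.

At P = 10.7, Q = 2031.060.
dQ/dP = −12P = -128.400.
ε = (dQ/dP)(P/Q) = (-128.400)(10.7/2031.060).
|ε| < 1, so demand is inelastic at this price.

-0.68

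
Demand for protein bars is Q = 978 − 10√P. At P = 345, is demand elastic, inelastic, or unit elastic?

Q = 792.258, dQ/dP = -0.269.
ε = (dQ/dP)(P/Q) ≈ -0.117.
|ε| = 0.12 < 1.

inelastic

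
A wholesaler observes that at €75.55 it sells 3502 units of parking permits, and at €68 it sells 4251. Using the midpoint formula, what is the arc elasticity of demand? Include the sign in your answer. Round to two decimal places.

-1.84

ΔQ = 4251 − 3502 = 749; ΔP = 68 − 75.55 = -7.55.
Midpoints: P̄ = 71.78, Q̄ = 3876.5.
ε = (ΔQ/ΔP)(P̄/Q̄) = (749/-7.55)(71.78/3876.5).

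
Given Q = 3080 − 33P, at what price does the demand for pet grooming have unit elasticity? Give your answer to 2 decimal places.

46.67

For linear demand Q = a − bP, ε = −bP/(a − bP). |ε| = 1 when bP = a − bP, i.e. P = a/(2b).
P = 3080/(2·33) = 3080/66 = 46.6667.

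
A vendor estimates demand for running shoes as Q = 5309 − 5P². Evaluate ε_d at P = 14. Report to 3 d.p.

At P = 14, Q = 4329.
dQ/dP = −10P = -140.
ε = (dQ/dP)(P/Q) = (-140)(14/4329).
|ε| < 1, so demand is inelastic at this price.

-0.453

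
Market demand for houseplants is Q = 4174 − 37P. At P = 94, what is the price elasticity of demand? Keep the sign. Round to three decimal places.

At P = 94, Q = 696.
dQ/dP = −37.
ε = (dQ/dP)(P/Q) = (-37)(94/696).

-4.997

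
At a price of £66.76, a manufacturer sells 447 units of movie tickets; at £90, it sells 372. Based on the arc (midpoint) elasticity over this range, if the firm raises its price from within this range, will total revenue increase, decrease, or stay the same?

increase

Arc ε = (-75/23.24)(78.38/409.5) ≈ -0.618.
|ε| = 0.62 < 1, so demand is inelastic. A price rise therefore raises total revenue.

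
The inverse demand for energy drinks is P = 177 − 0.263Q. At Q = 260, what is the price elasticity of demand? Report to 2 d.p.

At Q = 260, P = 177 − 0.263(260) = 108.62.
dP/dQ = −0.263, so dQ/dP = 1/(−0.263) = -3.802.
ε = (dQ/dP)(P/Q) = (-3.802)(108.62/260).

-1.59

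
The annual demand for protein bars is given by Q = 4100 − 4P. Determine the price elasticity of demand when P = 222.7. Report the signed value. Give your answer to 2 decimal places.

At P = 222.7, Q = 3209.200.
dQ/dP = −4.
ε = (dQ/dP)(P/Q) = (-4)(222.7/3209.200).

-0.28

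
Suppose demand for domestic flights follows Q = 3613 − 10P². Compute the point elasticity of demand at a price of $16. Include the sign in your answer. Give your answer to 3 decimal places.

At P = 16, Q = 1053.
dQ/dP = −20P = -320.
ε = (dQ/dP)(P/Q) = (-320)(16/1053).
|ε| > 1, so demand is elastic at this price.

-4.862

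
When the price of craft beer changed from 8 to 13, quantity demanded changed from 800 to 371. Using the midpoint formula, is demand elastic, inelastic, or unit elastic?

elastic

Arc ε ≈ -1.539.
|ε| = 1.54 > 1.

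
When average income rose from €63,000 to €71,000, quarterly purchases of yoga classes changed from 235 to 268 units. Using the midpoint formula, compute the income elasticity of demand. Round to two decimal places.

1.10

ΔQ = 33, ΔI = 8000. Midpoints: Ī = 67,000, Q̄ = 251.5.
ε_I = (ΔQ/ΔI)(Ī/Q̄) = (33/8000)(67000/251.5).
ε_I > 0, so the good is normal.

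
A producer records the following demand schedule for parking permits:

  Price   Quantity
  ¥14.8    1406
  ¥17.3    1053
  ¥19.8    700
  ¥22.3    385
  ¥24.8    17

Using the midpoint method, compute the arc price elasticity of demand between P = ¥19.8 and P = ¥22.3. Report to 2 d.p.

At P = 19.8, Q = 700; at P = 22.3, Q = 385.
ΔQ = -315, ΔP = 2.5. Midpoints: P̄ = 21.05, Q̄ = 542.5.
ε = (ΔQ/ΔP)(P̄/Q̄) = (-315/2.5)(21.05/542.5).

-4.89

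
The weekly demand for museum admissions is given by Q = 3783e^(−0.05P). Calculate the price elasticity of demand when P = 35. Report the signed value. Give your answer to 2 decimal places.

At P = 35, Q = 657.387.
dQ/dP = −0.05·3783e^(−0.05P) = −0.05Q = -32.869.
ε = (dQ/dP)(P/Q) = (-32.869)(35/657.387).
|ε| > 1, so demand is elastic at this price.

-1.75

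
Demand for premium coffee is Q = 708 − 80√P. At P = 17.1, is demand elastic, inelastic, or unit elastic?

inelastic

Q = 377.183, dQ/dP = -9.673.
ε = (dQ/dP)(P/Q) ≈ -0.439.
|ε| = 0.44 < 1.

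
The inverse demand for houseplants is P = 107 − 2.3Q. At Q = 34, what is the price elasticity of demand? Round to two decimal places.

At Q = 34, P = 107 − 2.3(34) = 28.80.
dP/dQ = −2.3, so dQ/dP = 1/(−2.3) = -0.435.
ε = (dQ/dP)(P/Q) = (-0.435)(28.80/34).

-0.37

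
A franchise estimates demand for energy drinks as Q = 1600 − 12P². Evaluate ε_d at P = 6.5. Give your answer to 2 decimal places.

At P = 6.5, Q = 1093.
dQ/dP = −24P = -156.
ε = (dQ/dP)(P/Q) = (-156)(6.5/1093).
|ε| < 1, so demand is inelastic at this price.

-0.93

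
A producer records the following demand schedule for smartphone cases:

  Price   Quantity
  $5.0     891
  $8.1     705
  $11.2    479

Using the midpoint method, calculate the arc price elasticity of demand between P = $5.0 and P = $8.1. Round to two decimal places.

At P = 5.0, Q = 891; at P = 8.1, Q = 705.
ΔQ = -186, ΔP = 3.1. Midpoints: P̄ = 6.55, Q̄ = 798.0.
ε = (ΔQ/ΔP)(P̄/Q̄) = (-186/3.1)(6.55/798.0).

-0.49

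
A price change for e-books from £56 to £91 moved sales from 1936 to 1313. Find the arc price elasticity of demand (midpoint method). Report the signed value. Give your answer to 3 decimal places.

ΔQ = 1313 − 1936 = -623; ΔP = 91 − 56 = 35.
Midpoints: P̄ = 73.50, Q̄ = 1624.5.
ε = (ΔQ/ΔP)(P̄/Q̄) = (-623/35)(73.50/1624.5).

-0.805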